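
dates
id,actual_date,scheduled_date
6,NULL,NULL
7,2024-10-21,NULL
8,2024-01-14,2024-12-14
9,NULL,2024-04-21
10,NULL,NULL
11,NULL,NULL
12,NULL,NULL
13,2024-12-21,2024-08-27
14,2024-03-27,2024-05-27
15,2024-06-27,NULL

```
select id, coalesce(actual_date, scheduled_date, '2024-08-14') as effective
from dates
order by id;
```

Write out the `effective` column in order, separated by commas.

id=6: actual_date=NULL, scheduled_date=NULL, → literal 2024-08-14 → 2024-08-14
id=7: actual_date=2024-10-21 → 2024-10-21
id=8: actual_date=2024-01-14 → 2024-01-14
id=9: actual_date=NULL, scheduled_date=2024-04-21 → 2024-04-21
id=10: actual_date=NULL, scheduled_date=NULL, → literal 2024-08-14 → 2024-08-14
id=11: actual_date=NULL, scheduled_date=NULL, → literal 2024-08-14 → 2024-08-14
id=12: actual_date=NULL, scheduled_date=NULL, → literal 2024-08-14 → 2024-08-14
id=13: actual_date=2024-12-21 → 2024-12-21
id=14: actual_date=2024-03-27 → 2024-03-27
id=15: actual_date=2024-06-27 → 2024-06-27

2024-08-14, 2024-10-21, 2024-01-14, 2024-04-21, 2024-08-14, 2024-08-14, 2024-08-14, 2024-12-21, 2024-03-27, 2024-06-27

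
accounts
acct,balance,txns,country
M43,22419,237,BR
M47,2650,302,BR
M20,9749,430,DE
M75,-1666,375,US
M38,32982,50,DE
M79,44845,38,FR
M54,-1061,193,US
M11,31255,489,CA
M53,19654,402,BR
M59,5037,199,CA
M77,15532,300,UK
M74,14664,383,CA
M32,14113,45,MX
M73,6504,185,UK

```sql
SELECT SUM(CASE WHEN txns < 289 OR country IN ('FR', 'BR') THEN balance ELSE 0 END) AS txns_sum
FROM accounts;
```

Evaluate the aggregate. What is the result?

acct=M43: ✓ → 22419
acct=M47: ✓ → 2650
acct=M20: ✗
acct=M75: ✗
acct=M38: ✓ → 32982
acct=M79: ✓ → 44845
acct=M54: ✓ → -1061
acct=M11: ✗
acct=M53: ✓ → 19654
acct=M59: ✓ → 5037
acct=M77: ✗
acct=M74: ✗
acct=M32: ✓ → 14113
acct=M73: ✓ → 6504
txns_sum = 22419 + 2650 + 32982 + 44845 + -1061 + 19654 + 5037 + 14113 + 6504 = 147143

147143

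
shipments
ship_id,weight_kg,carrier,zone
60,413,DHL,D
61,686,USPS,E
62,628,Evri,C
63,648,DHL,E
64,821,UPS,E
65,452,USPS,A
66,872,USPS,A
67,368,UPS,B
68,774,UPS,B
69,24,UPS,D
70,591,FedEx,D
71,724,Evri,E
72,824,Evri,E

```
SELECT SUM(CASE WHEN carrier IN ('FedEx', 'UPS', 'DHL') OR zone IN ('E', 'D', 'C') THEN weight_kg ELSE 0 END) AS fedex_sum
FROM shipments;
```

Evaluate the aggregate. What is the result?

6501

ship_id=60: ✓ → 413
ship_id=61: ✓ → 686
ship_id=62: ✓ → 628
ship_id=63: ✓ → 648
ship_id=64: ✓ → 821
ship_id=65: ✗
ship_id=66: ✗
ship_id=67: ✓ → 368
ship_id=68: ✓ → 774
ship_id=69: ✓ → 24
ship_id=70: ✓ → 591
ship_id=71: ✓ → 724
ship_id=72: ✓ → 824
fedex_sum = 413 + 686 + 628 + 648 + 821 + 368 + 774 + 24 + 591 + 724 + 824 = 6501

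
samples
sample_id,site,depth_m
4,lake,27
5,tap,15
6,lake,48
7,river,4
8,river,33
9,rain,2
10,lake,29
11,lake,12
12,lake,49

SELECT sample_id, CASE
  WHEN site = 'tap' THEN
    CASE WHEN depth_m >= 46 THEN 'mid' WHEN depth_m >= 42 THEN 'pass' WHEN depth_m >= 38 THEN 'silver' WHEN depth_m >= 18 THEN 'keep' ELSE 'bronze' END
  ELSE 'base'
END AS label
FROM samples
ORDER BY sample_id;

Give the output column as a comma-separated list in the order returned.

base, bronze, base, base, base, base, base, base, base

sample_id=4: site='lake' → outer ELSE → base
sample_id=5: site='tap' → inner[ELSE] → bronze
sample_id=6: site='lake' → outer ELSE → base
sample_id=7: site='river' → outer ELSE → base
sample_id=8: site='river' → outer ELSE → base
sample_id=9: site='rain' → outer ELSE → base
sample_id=10: site='lake' → outer ELSE → base
sample_id=11: site='lake' → outer ELSE → base
sample_id=12: site='lake' → outer ELSE → base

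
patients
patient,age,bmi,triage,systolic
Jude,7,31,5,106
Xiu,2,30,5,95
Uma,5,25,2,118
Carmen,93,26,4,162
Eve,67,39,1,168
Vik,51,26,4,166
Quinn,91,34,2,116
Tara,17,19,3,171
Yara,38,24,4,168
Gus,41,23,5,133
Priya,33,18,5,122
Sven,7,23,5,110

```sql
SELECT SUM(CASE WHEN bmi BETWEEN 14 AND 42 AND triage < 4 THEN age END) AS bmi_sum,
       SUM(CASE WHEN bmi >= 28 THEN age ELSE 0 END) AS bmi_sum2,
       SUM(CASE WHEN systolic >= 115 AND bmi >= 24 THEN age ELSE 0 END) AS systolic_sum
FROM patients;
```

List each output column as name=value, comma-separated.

bmi_sum=180, bmi_sum2=167, systolic_sum=345

[bmi_sum: bmi BETWEEN 14 AND 42 AND triage < 4]
patient=Jude: ✗
patient=Xiu: ✗
patient=Uma: ✓ → 5
patient=Carmen: ✗
patient=Eve: ✓ → 67
patient=Vik: ✗
patient=Quinn: ✓ → 91
patient=Tara: ✓ → 17
patient=Yara: ✗
patient=Gus: ✗
patient=Priya: ✗
patient=Sven: ✗
bmi_sum = 5 + 67 + 91 + 17 = 180
—
[bmi_sum2: bmi >= 28]
patient=Jude: ✓ → 7
patient=Xiu: ✓ → 2
patient=Uma: ✗
patient=Carmen: ✗
patient=Eve: ✓ → 67
patient=Vik: ✗
patient=Quinn: ✓ → 91
patient=Tara: ✗
patient=Yara: ✗
patient=Gus: ✗
patient=Priya: ✗
patient=Sven: ✗
bmi_sum2 = 7 + 2 + 67 + 91 = 167
—
[systolic_sum: systolic >= 115 AND bmi >= 24]
patient=Jude: ✗
patient=Xiu: ✗
patient=Uma: ✓ → 5
patient=Carmen: ✓ → 93
patient=Eve: ✓ → 67
patient=Vik: ✓ → 51
patient=Quinn: ✓ → 91
patient=Tara: ✗
patient=Yara: ✓ → 38
patient=Gus: ✗
patient=Priya: ✗
patient=Sven: ✗
systolic_sum = 5 + 93 + 67 + 51 + 91 + 38 = 345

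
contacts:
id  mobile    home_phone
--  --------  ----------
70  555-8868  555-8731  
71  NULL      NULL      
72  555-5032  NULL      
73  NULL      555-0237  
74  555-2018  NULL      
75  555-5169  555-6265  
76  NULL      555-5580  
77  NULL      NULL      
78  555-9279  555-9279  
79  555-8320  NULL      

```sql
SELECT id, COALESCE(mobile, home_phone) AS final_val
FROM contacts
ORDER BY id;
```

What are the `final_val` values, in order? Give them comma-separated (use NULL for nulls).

555-8868, NULL, 555-5032, 555-0237, 555-2018, 555-5169, 555-5580, NULL, 555-9279, 555-8320

id=70: mobile=555-8868 → 555-8868
id=71: mobile=NULL, home_phone=NULL (all NULL) → NULL
id=72: mobile=555-5032 → 555-5032
id=73: mobile=NULL, home_phone=555-0237 → 555-0237
id=74: mobile=555-2018 → 555-2018
id=75: mobile=555-5169 → 555-5169
id=76: mobile=NULL, home_phone=555-5580 → 555-5580
id=77: mobile=NULL, home_phone=NULL (all NULL) → NULL
id=78: mobile=555-9279 → 555-9279
id=79: mobile=555-8320 → 555-8320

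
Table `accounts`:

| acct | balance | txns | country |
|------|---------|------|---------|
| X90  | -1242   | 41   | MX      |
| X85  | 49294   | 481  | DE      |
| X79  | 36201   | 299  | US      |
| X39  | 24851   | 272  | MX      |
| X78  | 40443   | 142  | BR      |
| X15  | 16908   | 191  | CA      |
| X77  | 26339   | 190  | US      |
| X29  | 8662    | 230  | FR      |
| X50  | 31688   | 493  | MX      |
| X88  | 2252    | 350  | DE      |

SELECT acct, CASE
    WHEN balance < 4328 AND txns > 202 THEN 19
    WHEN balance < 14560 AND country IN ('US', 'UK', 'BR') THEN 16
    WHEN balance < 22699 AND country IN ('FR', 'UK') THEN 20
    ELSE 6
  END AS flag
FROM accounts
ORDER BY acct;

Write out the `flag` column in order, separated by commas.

6, 20, 6, 6, 6, 6, 6, 6, 19, 6

acct=X15: ELSE → 6
acct=X29: balance < 22699 AND country IN ('FR', 'UK') → 20
acct=X39: ELSE → 6
acct=X50: ELSE → 6
acct=X77: ELSE → 6
acct=X78: ELSE → 6
acct=X79: ELSE → 6
acct=X85: ELSE → 6
acct=X88: balance < 4328 AND txns > 202 → 19
acct=X90: ELSE → 6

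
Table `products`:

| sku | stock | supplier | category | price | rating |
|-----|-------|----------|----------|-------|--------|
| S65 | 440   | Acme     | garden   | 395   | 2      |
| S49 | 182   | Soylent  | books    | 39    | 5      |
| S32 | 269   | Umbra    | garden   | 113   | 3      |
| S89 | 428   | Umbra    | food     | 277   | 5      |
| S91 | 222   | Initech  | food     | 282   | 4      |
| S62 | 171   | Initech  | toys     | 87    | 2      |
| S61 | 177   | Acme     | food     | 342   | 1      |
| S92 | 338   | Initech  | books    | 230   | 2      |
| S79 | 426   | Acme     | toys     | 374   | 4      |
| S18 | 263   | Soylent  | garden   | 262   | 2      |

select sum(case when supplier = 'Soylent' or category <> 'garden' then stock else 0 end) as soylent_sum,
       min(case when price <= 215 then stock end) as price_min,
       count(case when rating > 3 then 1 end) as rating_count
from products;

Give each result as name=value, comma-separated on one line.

[soylent_sum: supplier = 'Soylent' or category <> 'garden']
sku=S65: ✗
sku=S49: ✓ → 182
sku=S32: ✗
sku=S89: ✓ → 428
sku=S91: ✓ → 222
sku=S62: ✓ → 171
sku=S61: ✓ → 177
sku=S92: ✓ → 338
sku=S79: ✓ → 426
sku=S18: ✓ → 263
soylent_sum = 182 + 428 + 222 + 171 + 177 + 338 + 426 + 263 = 2207
—
[price_min: price <= 215]
sku=S65: ✗
sku=S49: ✓ → 182
sku=S32: ✓ → 269
sku=S89: ✗
sku=S91: ✗
sku=S62: ✓ → 171
sku=S61: ✗
sku=S92: ✗
sku=S79: ✗
sku=S18: ✗
price_min = MIN(182, 269, 171) = 171
—
[rating_count: rating > 3]
sku=S65: ✗
sku=S49: ✓ → 1
sku=S32: ✗
sku=S89: ✓ → 1
sku=S91: ✓ → 1
sku=S62: ✗
sku=S61: ✗
sku=S92: ✗
sku=S79: ✓ → 1
sku=S18: ✗
rating_count = COUNT(1, 1, 1, 1) = 4

soylent_sum=2207, price_min=171, rating_count=4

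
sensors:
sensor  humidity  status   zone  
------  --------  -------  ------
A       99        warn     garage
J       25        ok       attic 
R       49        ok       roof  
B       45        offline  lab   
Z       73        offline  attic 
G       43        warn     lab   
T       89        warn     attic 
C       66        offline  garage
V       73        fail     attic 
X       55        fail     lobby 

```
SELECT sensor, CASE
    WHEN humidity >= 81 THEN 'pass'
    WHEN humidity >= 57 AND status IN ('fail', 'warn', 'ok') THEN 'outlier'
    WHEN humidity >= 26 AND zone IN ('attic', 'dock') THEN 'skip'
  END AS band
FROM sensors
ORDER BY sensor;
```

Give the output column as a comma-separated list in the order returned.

sensor=A: humidity >= 81 → pass
sensor=B: (no match → NULL) → NULL
sensor=C: (no match → NULL) → NULL
sensor=G: (no match → NULL) → NULL
sensor=J: (no match → NULL) → NULL
sensor=R: (no match → NULL) → NULL
sensor=T: humidity >= 81 → pass
sensor=V: humidity >= 57 AND status IN ('fail', 'warn', 'ok') → outlier
sensor=X: (no match → NULL) → NULL
sensor=Z: humidity >= 26 AND zone IN ('attic', 'dock') → skip

pass, NULL, NULL, NULL, NULL, NULL, pass, outlier, NULL, skip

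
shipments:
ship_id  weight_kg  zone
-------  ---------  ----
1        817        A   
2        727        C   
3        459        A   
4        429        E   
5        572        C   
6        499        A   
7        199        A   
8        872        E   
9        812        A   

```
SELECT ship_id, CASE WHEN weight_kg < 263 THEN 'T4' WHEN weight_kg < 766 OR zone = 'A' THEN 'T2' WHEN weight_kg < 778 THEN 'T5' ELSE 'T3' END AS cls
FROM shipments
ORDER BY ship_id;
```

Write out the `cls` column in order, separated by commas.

T2, T2, T2, T2, T2, T2, T4, T3, T2

ship_id=1: weight_kg < 766 OR zone = 'A' → T2
ship_id=2: weight_kg < 766 OR zone = 'A' → T2
ship_id=3: weight_kg < 766 OR zone = 'A' → T2
ship_id=4: weight_kg < 766 OR zone = 'A' → T2
ship_id=5: weight_kg < 766 OR zone = 'A' → T2
ship_id=6: weight_kg < 766 OR zone = 'A' → T2
ship_id=7: weight_kg < 263 → T4
ship_id=8: ELSE → T3
ship_id=9: weight_kg < 766 OR zone = 'A' → T2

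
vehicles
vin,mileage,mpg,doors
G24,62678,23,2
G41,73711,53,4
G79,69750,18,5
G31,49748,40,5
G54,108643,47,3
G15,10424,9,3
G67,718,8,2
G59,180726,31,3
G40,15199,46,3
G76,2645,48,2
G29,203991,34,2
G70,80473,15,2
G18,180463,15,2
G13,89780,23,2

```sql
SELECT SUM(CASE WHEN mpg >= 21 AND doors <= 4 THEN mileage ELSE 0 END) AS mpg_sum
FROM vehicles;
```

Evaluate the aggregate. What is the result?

737373

vin=G24: ✓ → 62678
vin=G41: ✓ → 73711
vin=G79: ✗
vin=G31: ✗
vin=G54: ✓ → 108643
vin=G15: ✗
vin=G67: ✗
vin=G59: ✓ → 180726
vin=G40: ✓ → 15199
vin=G76: ✓ → 2645
vin=G29: ✓ → 203991
vin=G70: ✗
vin=G18: ✗
vin=G13: ✓ → 89780
mpg_sum = 62678 + 73711 + 108643 + 180726 + 15199 + 2645 + 203991 + 89780 = 737373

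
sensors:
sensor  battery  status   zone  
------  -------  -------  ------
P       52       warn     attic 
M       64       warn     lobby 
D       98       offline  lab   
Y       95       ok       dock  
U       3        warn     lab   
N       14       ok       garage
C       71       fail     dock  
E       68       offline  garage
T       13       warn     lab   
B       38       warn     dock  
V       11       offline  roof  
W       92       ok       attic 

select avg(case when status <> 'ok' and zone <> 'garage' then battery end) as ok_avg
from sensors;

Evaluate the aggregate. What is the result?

sensor=P: ✓ → 52
sensor=M: ✓ → 64
sensor=D: ✓ → 98
sensor=Y: ✗
sensor=U: ✓ → 3
sensor=N: ✗
sensor=C: ✓ → 71
sensor=E: ✗
sensor=T: ✓ → 13
sensor=B: ✓ → 38
sensor=V: ✓ → 11
sensor=W: ✗
ok_avg = (52 + 64 + 98 + 3 + 71 + 13 + 38 + 11) / 8 = 43.75

43.75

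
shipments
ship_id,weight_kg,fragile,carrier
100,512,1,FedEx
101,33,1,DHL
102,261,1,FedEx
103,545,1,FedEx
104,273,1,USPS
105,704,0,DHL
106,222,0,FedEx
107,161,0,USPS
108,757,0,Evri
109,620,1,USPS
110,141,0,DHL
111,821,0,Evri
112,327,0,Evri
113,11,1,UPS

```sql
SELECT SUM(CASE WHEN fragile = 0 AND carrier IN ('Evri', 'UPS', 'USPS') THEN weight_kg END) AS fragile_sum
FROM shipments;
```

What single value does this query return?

ship_id=100: ✗
ship_id=101: ✗
ship_id=102: ✗
ship_id=103: ✗
ship_id=104: ✗
ship_id=105: ✗
ship_id=106: ✗
ship_id=107: ✓ → 161
ship_id=108: ✓ → 757
ship_id=109: ✗
ship_id=110: ✗
ship_id=111: ✓ → 821
ship_id=112: ✓ → 327
ship_id=113: ✗
fragile_sum = 161 + 757 + 821 + 327 = 2066

2066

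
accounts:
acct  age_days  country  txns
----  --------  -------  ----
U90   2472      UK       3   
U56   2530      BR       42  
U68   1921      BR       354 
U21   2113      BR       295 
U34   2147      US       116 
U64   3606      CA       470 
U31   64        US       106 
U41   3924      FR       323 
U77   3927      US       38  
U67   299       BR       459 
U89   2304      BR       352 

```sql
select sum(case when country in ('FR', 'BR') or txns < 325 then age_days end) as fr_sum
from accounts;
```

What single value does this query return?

21701

acct=U90: ✓ → 2472
acct=U56: ✓ → 2530
acct=U68: ✓ → 1921
acct=U21: ✓ → 2113
acct=U34: ✓ → 2147
acct=U64: ✗
acct=U31: ✓ → 64
acct=U41: ✓ → 3924
acct=U77: ✓ → 3927
acct=U67: ✓ → 299
acct=U89: ✓ → 2304
fr_sum = 2472 + 2530 + 1921 + 2113 + 2147 + 64 + 3924 + 3927 + 299 + 2304 = 21701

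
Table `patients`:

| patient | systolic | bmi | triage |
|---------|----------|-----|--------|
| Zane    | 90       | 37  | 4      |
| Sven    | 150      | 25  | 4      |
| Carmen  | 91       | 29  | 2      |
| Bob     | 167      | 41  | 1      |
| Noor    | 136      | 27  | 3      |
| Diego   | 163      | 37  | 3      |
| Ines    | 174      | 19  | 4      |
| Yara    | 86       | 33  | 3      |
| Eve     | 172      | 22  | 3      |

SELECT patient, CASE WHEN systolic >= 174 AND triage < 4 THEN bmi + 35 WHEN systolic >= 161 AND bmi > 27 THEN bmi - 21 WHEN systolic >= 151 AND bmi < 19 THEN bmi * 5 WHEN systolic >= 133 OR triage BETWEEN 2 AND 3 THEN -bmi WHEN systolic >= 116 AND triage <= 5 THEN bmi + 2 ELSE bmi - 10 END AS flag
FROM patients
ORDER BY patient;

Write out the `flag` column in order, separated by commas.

patient=Bob: systolic >= 161 AND bmi > 27 → 20
patient=Carmen: systolic >= 133 OR triage BETWEEN 2 AND 3 → -29
patient=Diego: systolic >= 161 AND bmi > 27 → 16
patient=Eve: systolic >= 133 OR triage BETWEEN 2 AND 3 → -22
patient=Ines: systolic >= 133 OR triage BETWEEN 2 AND 3 → -19
patient=Noor: systolic >= 133 OR triage BETWEEN 2 AND 3 → -27
patient=Sven: systolic >= 133 OR triage BETWEEN 2 AND 3 → -25
patient=Yara: systolic >= 133 OR triage BETWEEN 2 AND 3 → -33
patient=Zane: ELSE → 27

20, -29, 16, -22, -19, -27, -25, -33, 27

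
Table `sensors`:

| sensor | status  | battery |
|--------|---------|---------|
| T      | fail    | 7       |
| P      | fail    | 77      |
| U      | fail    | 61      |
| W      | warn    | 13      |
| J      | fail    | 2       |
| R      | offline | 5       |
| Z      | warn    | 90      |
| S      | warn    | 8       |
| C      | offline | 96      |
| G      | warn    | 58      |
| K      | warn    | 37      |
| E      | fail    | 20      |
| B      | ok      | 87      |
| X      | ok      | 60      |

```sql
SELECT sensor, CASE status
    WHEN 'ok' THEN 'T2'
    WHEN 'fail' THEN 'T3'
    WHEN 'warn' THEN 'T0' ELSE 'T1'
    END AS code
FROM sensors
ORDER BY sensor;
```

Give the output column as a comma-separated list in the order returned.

T2, T1, T3, T0, T3, T0, T3, T1, T0, T3, T3, T0, T2, T0

sensor=B: status='ok' → T2
sensor=C: ELSE → T1
sensor=E: status='fail' → T3
sensor=G: status='warn' → T0
sensor=J: status='fail' → T3
sensor=K: status='warn' → T0
sensor=P: status='fail' → T3
sensor=R: ELSE → T1
sensor=S: status='warn' → T0
sensor=T: status='fail' → T3
sensor=U: status='fail' → T3
sensor=W: status='warn' → T0
sensor=X: status='ok' → T2
sensor=Z: status='warn' → T0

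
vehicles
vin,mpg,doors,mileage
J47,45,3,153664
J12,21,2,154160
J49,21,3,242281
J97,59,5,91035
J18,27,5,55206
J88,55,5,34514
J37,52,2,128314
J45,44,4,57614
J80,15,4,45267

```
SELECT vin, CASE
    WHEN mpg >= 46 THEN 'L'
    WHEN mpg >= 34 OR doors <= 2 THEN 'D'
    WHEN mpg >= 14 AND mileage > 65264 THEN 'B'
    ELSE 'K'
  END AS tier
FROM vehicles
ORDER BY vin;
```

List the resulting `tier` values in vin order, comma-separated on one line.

D, K, L, D, D, B, K, L, L

vin=J12: mpg >= 34 OR doors <= 2 → D
vin=J18: ELSE → K
vin=J37: mpg >= 46 → L
vin=J45: mpg >= 34 OR doors <= 2 → D
vin=J47: mpg >= 34 OR doors <= 2 → D
vin=J49: mpg >= 14 AND mileage > 65264 → B
vin=J80: ELSE → K
vin=J88: mpg >= 46 → L
vin=J97: mpg >= 46 → L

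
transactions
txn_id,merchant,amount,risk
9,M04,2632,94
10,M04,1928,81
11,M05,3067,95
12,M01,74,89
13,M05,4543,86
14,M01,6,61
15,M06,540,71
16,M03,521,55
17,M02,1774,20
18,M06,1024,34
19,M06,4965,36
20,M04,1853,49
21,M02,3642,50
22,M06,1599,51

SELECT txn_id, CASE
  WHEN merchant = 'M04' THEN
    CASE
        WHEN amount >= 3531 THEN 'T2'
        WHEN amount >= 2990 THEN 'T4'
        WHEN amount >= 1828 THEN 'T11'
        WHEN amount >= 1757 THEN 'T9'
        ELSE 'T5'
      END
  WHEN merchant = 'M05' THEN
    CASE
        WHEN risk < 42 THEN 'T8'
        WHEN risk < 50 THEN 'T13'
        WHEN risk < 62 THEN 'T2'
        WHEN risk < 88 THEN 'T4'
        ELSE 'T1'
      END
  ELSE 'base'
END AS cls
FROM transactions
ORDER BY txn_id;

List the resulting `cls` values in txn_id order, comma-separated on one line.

txn_id=9: merchant='M04' → inner[amount >= 1828] → T11
txn_id=10: merchant='M04' → inner[amount >= 1828] → T11
txn_id=11: merchant='M05' → inner[ELSE] → T1
txn_id=12: merchant='M01' → outer ELSE → base
txn_id=13: merchant='M05' → inner[risk < 88] → T4
txn_id=14: merchant='M01' → outer ELSE → base
txn_id=15: merchant='M06' → outer ELSE → base
txn_id=16: merchant='M03' → outer ELSE → base
txn_id=17: merchant='M02' → outer ELSE → base
txn_id=18: merchant='M06' → outer ELSE → base
txn_id=19: merchant='M06' → outer ELSE → base
txn_id=20: merchant='M04' → inner[amount >= 1828] → T11
txn_id=21: merchant='M02' → outer ELSE → base
txn_id=22: merchant='M06' → outer ELSE → base

T11, T11, T1, base, T4, base, base, base, base, base, base, T11, base, base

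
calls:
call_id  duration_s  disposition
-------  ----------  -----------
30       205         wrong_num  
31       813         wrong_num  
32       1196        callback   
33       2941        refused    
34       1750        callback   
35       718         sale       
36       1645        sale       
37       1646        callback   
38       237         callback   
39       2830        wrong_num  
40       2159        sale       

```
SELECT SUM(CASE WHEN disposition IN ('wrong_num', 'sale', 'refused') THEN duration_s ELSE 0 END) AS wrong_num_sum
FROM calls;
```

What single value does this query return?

call_id=30: ✓ → 205
call_id=31: ✓ → 813
call_id=32: ✗
call_id=33: ✓ → 2941
call_id=34: ✗
call_id=35: ✓ → 718
call_id=36: ✓ → 1645
call_id=37: ✗
call_id=38: ✗
call_id=39: ✓ → 2830
call_id=40: ✓ → 2159
wrong_num_sum = 205 + 813 + 2941 + 718 + 1645 + 2830 + 2159 = 11311

11311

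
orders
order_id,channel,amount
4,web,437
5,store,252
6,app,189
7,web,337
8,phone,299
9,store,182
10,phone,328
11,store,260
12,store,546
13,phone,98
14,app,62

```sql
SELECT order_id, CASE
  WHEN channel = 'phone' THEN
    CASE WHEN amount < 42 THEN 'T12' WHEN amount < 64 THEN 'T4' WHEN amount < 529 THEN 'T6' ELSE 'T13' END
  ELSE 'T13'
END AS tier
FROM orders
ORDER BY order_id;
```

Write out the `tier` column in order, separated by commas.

T13, T13, T13, T13, T6, T13, T6, T13, T13, T6, T13

order_id=4: channel='web' → outer ELSE → T13
order_id=5: channel='store' → outer ELSE → T13
order_id=6: channel='app' → outer ELSE → T13
order_id=7: channel='web' → outer ELSE → T13
order_id=8: channel='phone' → inner[amount < 529] → T6
order_id=9: channel='store' → outer ELSE → T13
order_id=10: channel='phone' → inner[amount < 529] → T6
order_id=11: channel='store' → outer ELSE → T13
order_id=12: channel='store' → outer ELSE → T13
order_id=13: channel='phone' → inner[amount < 529] → T6
order_id=14: channel='app' → outer ELSE → T13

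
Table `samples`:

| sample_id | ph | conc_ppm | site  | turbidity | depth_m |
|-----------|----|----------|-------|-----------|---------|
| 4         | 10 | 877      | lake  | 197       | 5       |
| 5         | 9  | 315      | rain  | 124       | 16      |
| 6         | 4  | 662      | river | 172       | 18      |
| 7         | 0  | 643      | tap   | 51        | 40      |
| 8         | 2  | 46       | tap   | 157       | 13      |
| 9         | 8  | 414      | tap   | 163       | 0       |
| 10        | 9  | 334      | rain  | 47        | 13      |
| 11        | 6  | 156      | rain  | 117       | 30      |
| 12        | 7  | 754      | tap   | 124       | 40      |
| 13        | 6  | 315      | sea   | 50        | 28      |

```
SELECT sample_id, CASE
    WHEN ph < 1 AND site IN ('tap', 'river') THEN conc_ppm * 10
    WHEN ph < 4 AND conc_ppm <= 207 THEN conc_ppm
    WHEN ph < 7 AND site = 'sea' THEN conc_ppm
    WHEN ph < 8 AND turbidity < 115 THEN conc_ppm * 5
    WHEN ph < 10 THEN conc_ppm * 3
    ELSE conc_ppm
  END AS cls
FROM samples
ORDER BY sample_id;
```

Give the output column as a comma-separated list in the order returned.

sample_id=4: ELSE → 877
sample_id=5: ph < 10 → 945
sample_id=6: ph < 10 → 1986
sample_id=7: ph < 1 AND site IN ('tap', 'river') → 6430
sample_id=8: ph < 4 AND conc_ppm <= 207 → 46
sample_id=9: ph < 10 → 1242
sample_id=10: ph < 10 → 1002
sample_id=11: ph < 10 → 468
sample_id=12: ph < 10 → 2262
sample_id=13: ph < 7 AND site = 'sea' → 315

877, 945, 1986, 6430, 46, 1242, 1002, 468, 2262, 315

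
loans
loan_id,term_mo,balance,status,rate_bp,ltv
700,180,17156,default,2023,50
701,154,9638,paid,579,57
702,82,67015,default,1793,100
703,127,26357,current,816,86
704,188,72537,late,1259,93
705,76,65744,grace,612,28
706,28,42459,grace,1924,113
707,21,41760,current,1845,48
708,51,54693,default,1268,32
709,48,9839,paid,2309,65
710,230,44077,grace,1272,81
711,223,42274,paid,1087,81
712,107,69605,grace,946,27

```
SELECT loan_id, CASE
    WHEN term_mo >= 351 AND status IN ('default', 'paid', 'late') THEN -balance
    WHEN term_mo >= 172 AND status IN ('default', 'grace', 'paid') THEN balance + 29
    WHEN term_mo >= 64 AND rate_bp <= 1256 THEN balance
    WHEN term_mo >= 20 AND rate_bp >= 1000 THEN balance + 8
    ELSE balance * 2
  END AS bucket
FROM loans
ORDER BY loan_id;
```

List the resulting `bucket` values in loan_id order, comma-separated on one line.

loan_id=700: term_mo >= 172 AND status IN ('default', 'grace', 'paid') → 17185
loan_id=701: term_mo >= 64 AND rate_bp <= 1256 → 9638
loan_id=702: term_mo >= 20 AND rate_bp >= 1000 → 67023
loan_id=703: term_mo >= 64 AND rate_bp <= 1256 → 26357
loan_id=704: term_mo >= 20 AND rate_bp >= 1000 → 72545
loan_id=705: term_mo >= 64 AND rate_bp <= 1256 → 65744
loan_id=706: term_mo >= 20 AND rate_bp >= 1000 → 42467
loan_id=707: term_mo >= 20 AND rate_bp >= 1000 → 41768
loan_id=708: term_mo >= 20 AND rate_bp >= 1000 → 54701
loan_id=709: term_mo >= 20 AND rate_bp >= 1000 → 9847
loan_id=710: term_mo >= 172 AND status IN ('default', 'grace', 'paid') → 44106
loan_id=711: term_mo >= 172 AND status IN ('default', 'grace', 'paid') → 42303
loan_id=712: term_mo >= 64 AND rate_bp <= 1256 → 69605

17185, 9638, 67023, 26357, 72545, 65744, 42467, 41768, 54701, 9847, 44106, 42303, 69605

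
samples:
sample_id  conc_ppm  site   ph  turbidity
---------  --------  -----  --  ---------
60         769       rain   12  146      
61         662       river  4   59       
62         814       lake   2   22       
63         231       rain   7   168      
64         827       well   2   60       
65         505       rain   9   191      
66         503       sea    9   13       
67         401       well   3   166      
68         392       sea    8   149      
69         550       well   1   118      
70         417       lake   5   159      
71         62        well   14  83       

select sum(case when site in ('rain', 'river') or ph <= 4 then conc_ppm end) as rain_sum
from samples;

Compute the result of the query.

4759

sample_id=60: ✓ → 769
sample_id=61: ✓ → 662
sample_id=62: ✓ → 814
sample_id=63: ✓ → 231
sample_id=64: ✓ → 827
sample_id=65: ✓ → 505
sample_id=66: ✗
sample_id=67: ✓ → 401
sample_id=68: ✗
sample_id=69: ✓ → 550
sample_id=70: ✗
sample_id=71: ✗
rain_sum = 769 + 662 + 814 + 231 + 827 + 505 + 401 + 550 = 4759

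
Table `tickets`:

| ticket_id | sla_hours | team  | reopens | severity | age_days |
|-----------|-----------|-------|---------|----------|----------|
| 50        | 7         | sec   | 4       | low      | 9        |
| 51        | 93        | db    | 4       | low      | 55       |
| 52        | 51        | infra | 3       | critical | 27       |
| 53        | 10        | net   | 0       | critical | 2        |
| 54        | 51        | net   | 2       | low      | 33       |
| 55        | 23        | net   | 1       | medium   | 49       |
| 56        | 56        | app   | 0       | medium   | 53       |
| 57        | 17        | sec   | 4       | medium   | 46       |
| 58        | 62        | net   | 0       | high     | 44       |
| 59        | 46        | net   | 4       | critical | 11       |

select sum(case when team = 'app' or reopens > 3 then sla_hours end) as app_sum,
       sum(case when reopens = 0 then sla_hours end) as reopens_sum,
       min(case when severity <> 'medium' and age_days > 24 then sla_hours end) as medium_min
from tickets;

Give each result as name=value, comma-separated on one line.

[app_sum: team = 'app' or reopens > 3]
ticket_id=50: ✓ → 7
ticket_id=51: ✓ → 93
ticket_id=52: ✗
ticket_id=53: ✗
ticket_id=54: ✗
ticket_id=55: ✗
ticket_id=56: ✓ → 56
ticket_id=57: ✓ → 17
ticket_id=58: ✗
ticket_id=59: ✓ → 46
app_sum = 7 + 93 + 56 + 17 + 46 = 219
—
[reopens_sum: reopens = 0]
ticket_id=50: ✗
ticket_id=51: ✗
ticket_id=52: ✗
ticket_id=53: ✓ → 10
ticket_id=54: ✗
ticket_id=55: ✗
ticket_id=56: ✓ → 56
ticket_id=57: ✗
ticket_id=58: ✓ → 62
ticket_id=59: ✗
reopens_sum = 10 + 56 + 62 = 128
—
[medium_min: severity <> 'medium' and age_days > 24]
ticket_id=50: ✗
ticket_id=51: ✓ → 93
ticket_id=52: ✓ → 51
ticket_id=53: ✗
ticket_id=54: ✓ → 51
ticket_id=55: ✗
ticket_id=56: ✗
ticket_id=57: ✗
ticket_id=58: ✓ → 62
ticket_id=59: ✗
medium_min = MIN(93, 51, 51, 62) = 51

app_sum=219, reopens_sum=128, medium_min=51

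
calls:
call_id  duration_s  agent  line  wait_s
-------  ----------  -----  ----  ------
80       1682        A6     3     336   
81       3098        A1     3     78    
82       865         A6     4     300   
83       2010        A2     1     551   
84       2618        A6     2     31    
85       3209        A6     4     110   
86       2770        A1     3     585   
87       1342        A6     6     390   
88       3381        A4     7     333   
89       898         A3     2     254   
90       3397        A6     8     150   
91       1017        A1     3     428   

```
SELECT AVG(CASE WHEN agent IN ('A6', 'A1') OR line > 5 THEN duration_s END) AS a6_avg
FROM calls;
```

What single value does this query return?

2337.9

call_id=80: ✓ → 1682
call_id=81: ✓ → 3098
call_id=82: ✓ → 865
call_id=83: ✗
call_id=84: ✓ → 2618
call_id=85: ✓ → 3209
call_id=86: ✓ → 2770
call_id=87: ✓ → 1342
call_id=88: ✓ → 3381
call_id=89: ✗
call_id=90: ✓ → 3397
call_id=91: ✓ → 1017
a6_avg = (1682 + 3098 + 865 + 2618 + 3209 + 2770 + 1342 + 3381 + 3397 + 1017) / 10 = 2337.9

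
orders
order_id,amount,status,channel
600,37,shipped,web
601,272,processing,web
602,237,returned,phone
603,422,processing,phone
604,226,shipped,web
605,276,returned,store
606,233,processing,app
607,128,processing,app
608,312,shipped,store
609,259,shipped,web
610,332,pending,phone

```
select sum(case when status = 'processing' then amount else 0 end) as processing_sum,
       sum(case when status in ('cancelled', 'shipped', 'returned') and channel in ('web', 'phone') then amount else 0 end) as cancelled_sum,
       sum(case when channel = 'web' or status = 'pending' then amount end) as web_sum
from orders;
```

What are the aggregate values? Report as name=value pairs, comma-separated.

[processing_sum: status = 'processing']
order_id=600: ✗
order_id=601: ✓ → 272
order_id=602: ✗
order_id=603: ✓ → 422
order_id=604: ✗
order_id=605: ✗
order_id=606: ✓ → 233
order_id=607: ✓ → 128
order_id=608: ✗
order_id=609: ✗
order_id=610: ✗
processing_sum = 272 + 422 + 233 + 128 = 1055
—
[cancelled_sum: status in ('cancelled', 'shipped', 'returned') and channel in ('web', 'phone')]
order_id=600: ✓ → 37
order_id=601: ✗
order_id=602: ✓ → 237
order_id=603: ✗
order_id=604: ✓ → 226
order_id=605: ✗
order_id=606: ✗
order_id=607: ✗
order_id=608: ✗
order_id=609: ✓ → 259
order_id=610: ✗
cancelled_sum = 37 + 237 + 226 + 259 = 759
—
[web_sum: channel = 'web' or status = 'pending']
order_id=600: ✓ → 37
order_id=601: ✓ → 272
order_id=602: ✗
order_id=603: ✗
order_id=604: ✓ → 226
order_id=605: ✗
order_id=606: ✗
order_id=607: ✗
order_id=608: ✗
order_id=609: ✓ → 259
order_id=610: ✓ → 332
web_sum = 37 + 272 + 226 + 259 + 332 = 1126

processing_sum=1055, cancelled_sum=759, web_sum=1126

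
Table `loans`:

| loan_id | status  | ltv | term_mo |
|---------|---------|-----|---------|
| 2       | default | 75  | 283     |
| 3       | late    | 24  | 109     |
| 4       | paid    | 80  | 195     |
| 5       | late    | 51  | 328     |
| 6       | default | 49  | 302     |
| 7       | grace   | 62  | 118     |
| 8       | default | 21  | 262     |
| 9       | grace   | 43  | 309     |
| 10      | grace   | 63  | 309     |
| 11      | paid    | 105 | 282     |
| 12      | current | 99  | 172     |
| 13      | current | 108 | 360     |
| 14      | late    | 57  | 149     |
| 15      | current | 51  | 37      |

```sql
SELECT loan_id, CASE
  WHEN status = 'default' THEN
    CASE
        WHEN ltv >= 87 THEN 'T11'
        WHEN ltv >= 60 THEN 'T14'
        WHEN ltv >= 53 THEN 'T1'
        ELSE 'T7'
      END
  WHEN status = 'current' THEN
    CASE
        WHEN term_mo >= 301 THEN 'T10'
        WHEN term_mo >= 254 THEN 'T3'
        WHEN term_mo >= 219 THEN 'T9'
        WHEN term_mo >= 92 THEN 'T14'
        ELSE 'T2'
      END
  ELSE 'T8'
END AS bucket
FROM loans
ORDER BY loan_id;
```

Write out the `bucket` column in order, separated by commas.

T14, T8, T8, T8, T7, T8, T7, T8, T8, T8, T14, T10, T8, T2

loan_id=2: status='default' → inner[ltv >= 60] → T14
loan_id=3: status='late' → outer ELSE → T8
loan_id=4: status='paid' → outer ELSE → T8
loan_id=5: status='late' → outer ELSE → T8
loan_id=6: status='default' → inner[ELSE] → T7
loan_id=7: status='grace' → outer ELSE → T8
loan_id=8: status='default' → inner[ELSE] → T7
loan_id=9: status='grace' → outer ELSE → T8
loan_id=10: status='grace' → outer ELSE → T8
loan_id=11: status='paid' → outer ELSE → T8
loan_id=12: status='current' → inner[term_mo >= 92] → T14
loan_id=13: status='current' → inner[term_mo >= 301] → T10
loan_id=14: status='late' → outer ELSE → T8
loan_id=15: status='current' → inner[ELSE] → T2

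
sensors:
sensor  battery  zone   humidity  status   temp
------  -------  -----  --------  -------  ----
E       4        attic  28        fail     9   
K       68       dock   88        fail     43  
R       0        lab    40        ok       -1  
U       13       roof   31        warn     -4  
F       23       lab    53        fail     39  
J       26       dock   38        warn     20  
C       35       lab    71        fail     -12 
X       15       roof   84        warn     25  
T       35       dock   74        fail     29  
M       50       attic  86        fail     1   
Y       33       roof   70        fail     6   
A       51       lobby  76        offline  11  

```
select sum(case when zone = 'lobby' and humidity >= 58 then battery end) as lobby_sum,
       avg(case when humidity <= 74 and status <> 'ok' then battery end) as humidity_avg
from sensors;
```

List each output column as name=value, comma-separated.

lobby_sum=51, humidity_avg=24.1428571429

[lobby_sum: zone = 'lobby' and humidity >= 58]
sensor=E: ✗
sensor=K: ✗
sensor=R: ✗
sensor=U: ✗
sensor=F: ✗
sensor=J: ✗
sensor=C: ✗
sensor=X: ✗
sensor=T: ✗
sensor=M: ✗
sensor=Y: ✗
sensor=A: ✓ → 51
lobby_sum = 51
—
[humidity_avg: humidity <= 74 and status <> 'ok']
sensor=E: ✓ → 4
sensor=K: ✗
sensor=R: ✗
sensor=U: ✓ → 13
sensor=F: ✓ → 23
sensor=J: ✓ → 26
sensor=C: ✓ → 35
sensor=X: ✗
sensor=T: ✓ → 35
sensor=M: ✗
sensor=Y: ✓ → 33
sensor=A: ✗
humidity_avg = (4 + 13 + 23 + 26 + 35 + 35 + 33) / 7 = 24.1428571429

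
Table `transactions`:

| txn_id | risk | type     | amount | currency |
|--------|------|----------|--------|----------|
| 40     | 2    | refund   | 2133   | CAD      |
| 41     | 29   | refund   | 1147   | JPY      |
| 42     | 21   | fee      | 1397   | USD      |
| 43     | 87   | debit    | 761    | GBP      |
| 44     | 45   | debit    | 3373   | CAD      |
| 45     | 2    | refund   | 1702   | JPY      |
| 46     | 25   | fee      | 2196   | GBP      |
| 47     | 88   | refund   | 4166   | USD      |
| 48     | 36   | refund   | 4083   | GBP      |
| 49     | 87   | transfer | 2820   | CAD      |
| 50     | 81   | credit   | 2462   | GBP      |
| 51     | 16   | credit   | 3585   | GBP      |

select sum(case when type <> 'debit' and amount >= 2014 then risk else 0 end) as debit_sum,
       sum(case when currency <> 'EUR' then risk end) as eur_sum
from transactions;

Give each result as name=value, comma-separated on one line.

[debit_sum: type <> 'debit' and amount >= 2014]
txn_id=40: ✓ → 2
txn_id=41: ✗
txn_id=42: ✗
txn_id=43: ✗
txn_id=44: ✗
txn_id=45: ✗
txn_id=46: ✓ → 25
txn_id=47: ✓ → 88
txn_id=48: ✓ → 36
txn_id=49: ✓ → 87
txn_id=50: ✓ → 81
txn_id=51: ✓ → 16
debit_sum = 2 + 25 + 88 + 36 + 87 + 81 + 16 = 335
—
[eur_sum: currency <> 'EUR']
txn_id=40: ✓ → 2
txn_id=41: ✓ → 29
txn_id=42: ✓ → 21
txn_id=43: ✓ → 87
txn_id=44: ✓ → 45
txn_id=45: ✓ → 2
txn_id=46: ✓ → 25
txn_id=47: ✓ → 88
txn_id=48: ✓ → 36
txn_id=49: ✓ → 87
txn_id=50: ✓ → 81
txn_id=51: ✓ → 16
eur_sum = 2 + 29 + 21 + 87 + 45 + 2 + 25 + 88 + 36 + 87 + 81 + 16 = 519

debit_sum=335, eur_sum=519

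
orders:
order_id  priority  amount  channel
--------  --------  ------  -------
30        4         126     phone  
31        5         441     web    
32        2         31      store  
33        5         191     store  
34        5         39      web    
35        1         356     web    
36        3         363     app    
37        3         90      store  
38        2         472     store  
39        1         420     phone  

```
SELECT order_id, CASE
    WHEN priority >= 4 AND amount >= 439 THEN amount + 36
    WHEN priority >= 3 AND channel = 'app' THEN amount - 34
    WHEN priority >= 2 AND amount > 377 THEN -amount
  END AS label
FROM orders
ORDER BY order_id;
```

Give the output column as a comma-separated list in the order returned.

NULL, 477, NULL, NULL, NULL, NULL, 329, NULL, -472, NULL

order_id=30: (no match → NULL) → NULL
order_id=31: priority >= 4 AND amount >= 439 → 477
order_id=32: (no match → NULL) → NULL
order_id=33: (no match → NULL) → NULL
order_id=34: (no match → NULL) → NULL
order_id=35: (no match → NULL) → NULL
order_id=36: priority >= 3 AND channel = 'app' → 329
order_id=37: (no match → NULL) → NULL
order_id=38: priority >= 2 AND amount > 377 → -472
order_id=39: (no match → NULL) → NULL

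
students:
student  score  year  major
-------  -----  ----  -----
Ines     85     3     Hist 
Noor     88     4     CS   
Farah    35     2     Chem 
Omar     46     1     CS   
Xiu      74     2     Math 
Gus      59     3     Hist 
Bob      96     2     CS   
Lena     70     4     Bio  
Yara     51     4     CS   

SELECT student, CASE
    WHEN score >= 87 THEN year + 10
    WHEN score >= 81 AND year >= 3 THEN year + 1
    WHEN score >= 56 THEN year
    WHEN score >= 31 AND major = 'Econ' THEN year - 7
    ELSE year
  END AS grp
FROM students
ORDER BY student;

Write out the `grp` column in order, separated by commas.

student=Bob: score >= 87 → 12
student=Farah: ELSE → 2
student=Gus: score >= 56 → 3
student=Ines: score >= 81 AND year >= 3 → 4
student=Lena: score >= 56 → 4
student=Noor: score >= 87 → 14
student=Omar: ELSE → 1
student=Xiu: score >= 56 → 2
student=Yara: ELSE → 4

12, 2, 3, 4, 4, 14, 1, 2, 4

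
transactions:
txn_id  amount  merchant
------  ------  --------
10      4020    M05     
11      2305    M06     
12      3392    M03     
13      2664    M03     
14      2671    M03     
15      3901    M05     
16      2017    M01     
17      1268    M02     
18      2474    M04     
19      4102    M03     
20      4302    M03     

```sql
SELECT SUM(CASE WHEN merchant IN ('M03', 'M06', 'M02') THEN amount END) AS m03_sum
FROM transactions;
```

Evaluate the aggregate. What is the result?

20704

txn_id=10: ✗
txn_id=11: ✓ → 2305
txn_id=12: ✓ → 3392
txn_id=13: ✓ → 2664
txn_id=14: ✓ → 2671
txn_id=15: ✗
txn_id=16: ✗
txn_id=17: ✓ → 1268
txn_id=18: ✗
txn_id=19: ✓ → 4102
txn_id=20: ✓ → 4302
m03_sum = 2305 + 3392 + 2664 + 2671 + 1268 + 4102 + 4302 = 20704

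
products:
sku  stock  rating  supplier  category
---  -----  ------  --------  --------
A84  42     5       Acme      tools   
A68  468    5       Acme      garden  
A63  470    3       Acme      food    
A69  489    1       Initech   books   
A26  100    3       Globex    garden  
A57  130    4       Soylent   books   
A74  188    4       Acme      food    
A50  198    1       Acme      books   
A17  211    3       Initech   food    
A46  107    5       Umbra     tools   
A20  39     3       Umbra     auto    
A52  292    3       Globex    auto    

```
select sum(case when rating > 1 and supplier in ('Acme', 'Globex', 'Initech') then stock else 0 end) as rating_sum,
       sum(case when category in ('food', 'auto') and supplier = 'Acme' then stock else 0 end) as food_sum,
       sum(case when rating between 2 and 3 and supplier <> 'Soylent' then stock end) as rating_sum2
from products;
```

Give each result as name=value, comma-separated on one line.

[rating_sum: rating > 1 and supplier in ('Acme', 'Globex', 'Initech')]
sku=A84: ✓ → 42
sku=A68: ✓ → 468
sku=A63: ✓ → 470
sku=A69: ✗
sku=A26: ✓ → 100
sku=A57: ✗
sku=A74: ✓ → 188
sku=A50: ✗
sku=A17: ✓ → 211
sku=A46: ✗
sku=A20: ✗
sku=A52: ✓ → 292
rating_sum = 42 + 468 + 470 + 100 + 188 + 211 + 292 = 1771
—
[food_sum: category in ('food', 'auto') and supplier = 'Acme']
sku=A84: ✗
sku=A68: ✗
sku=A63: ✓ → 470
sku=A69: ✗
sku=A26: ✗
sku=A57: ✗
sku=A74: ✓ → 188
sku=A50: ✗
sku=A17: ✗
sku=A46: ✗
sku=A20: ✗
sku=A52: ✗
food_sum = 470 + 188 = 658
—
[rating_sum2: rating between 2 and 3 and supplier <> 'Soylent']
sku=A84: ✗
sku=A68: ✗
sku=A63: ✓ → 470
sku=A69: ✗
sku=A26: ✓ → 100
sku=A57: ✗
sku=A74: ✗
sku=A50: ✗
sku=A17: ✓ → 211
sku=A46: ✗
sku=A20: ✓ → 39
sku=A52: ✓ → 292
rating_sum2 = 470 + 100 + 211 + 39 + 292 = 1112

rating_sum=1771, food_sum=658, rating_sum2=1112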